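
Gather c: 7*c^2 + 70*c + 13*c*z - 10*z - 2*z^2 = 7*c^2 + c*(13*z + 70) - 2*z^2 - 10*z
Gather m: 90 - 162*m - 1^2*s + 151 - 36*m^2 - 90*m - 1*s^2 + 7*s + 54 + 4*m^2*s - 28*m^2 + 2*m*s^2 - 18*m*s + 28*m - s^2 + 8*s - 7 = m^2*(4*s - 64) + m*(2*s^2 - 18*s - 224) - 2*s^2 + 14*s + 288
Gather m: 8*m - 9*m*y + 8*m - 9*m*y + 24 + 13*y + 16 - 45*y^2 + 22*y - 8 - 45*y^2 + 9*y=m*(16 - 18*y) - 90*y^2 + 44*y + 32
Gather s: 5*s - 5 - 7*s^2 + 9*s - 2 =-7*s^2 + 14*s - 7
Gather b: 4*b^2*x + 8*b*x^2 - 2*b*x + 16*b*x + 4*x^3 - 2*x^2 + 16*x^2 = 4*b^2*x + b*(8*x^2 + 14*x) + 4*x^3 + 14*x^2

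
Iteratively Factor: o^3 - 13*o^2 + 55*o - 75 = (o - 3)*(o^2 - 10*o + 25) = (o - 5)*(o - 3)*(o - 5)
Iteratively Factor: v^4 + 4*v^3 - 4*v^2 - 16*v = (v - 2)*(v^3 + 6*v^2 + 8*v) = v*(v - 2)*(v^2 + 6*v + 8) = v*(v - 2)*(v + 2)*(v + 4)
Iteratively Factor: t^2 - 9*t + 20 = (t - 5)*(t - 4)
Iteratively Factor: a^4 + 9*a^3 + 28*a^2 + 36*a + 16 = (a + 4)*(a^3 + 5*a^2 + 8*a + 4) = (a + 2)*(a + 4)*(a^2 + 3*a + 2) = (a + 1)*(a + 2)*(a + 4)*(a + 2)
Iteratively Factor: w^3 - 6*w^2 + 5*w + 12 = (w - 4)*(w^2 - 2*w - 3) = (w - 4)*(w - 3)*(w + 1)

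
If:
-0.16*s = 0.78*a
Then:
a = -0.205128205128205*s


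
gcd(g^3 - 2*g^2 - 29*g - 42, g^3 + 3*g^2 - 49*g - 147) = g^2 - 4*g - 21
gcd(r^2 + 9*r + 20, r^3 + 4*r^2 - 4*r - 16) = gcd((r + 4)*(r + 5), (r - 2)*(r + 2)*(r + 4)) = r + 4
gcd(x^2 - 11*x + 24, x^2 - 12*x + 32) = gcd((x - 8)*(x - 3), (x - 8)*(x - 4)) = x - 8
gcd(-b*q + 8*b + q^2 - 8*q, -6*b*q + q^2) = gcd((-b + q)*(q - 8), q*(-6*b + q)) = 1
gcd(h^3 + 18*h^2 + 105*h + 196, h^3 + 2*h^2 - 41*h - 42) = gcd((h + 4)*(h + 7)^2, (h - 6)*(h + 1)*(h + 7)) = h + 7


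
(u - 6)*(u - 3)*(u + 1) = u^3 - 8*u^2 + 9*u + 18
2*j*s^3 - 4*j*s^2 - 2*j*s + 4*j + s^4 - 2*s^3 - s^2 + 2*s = (2*j + s)*(s - 2)*(s - 1)*(s + 1)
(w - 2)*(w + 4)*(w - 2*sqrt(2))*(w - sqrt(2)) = w^4 - 3*sqrt(2)*w^3 + 2*w^3 - 6*sqrt(2)*w^2 - 4*w^2 + 8*w + 24*sqrt(2)*w - 32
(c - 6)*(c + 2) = c^2 - 4*c - 12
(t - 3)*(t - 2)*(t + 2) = t^3 - 3*t^2 - 4*t + 12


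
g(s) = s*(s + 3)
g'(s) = 2*s + 3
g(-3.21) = 0.67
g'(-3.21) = -3.42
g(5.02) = 40.26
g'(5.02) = 13.04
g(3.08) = 18.73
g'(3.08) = 9.16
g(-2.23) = -1.72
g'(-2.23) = -1.46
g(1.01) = 4.05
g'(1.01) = 5.02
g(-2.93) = -0.21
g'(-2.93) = -2.86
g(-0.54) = -1.33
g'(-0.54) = 1.92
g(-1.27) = -2.20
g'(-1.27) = 0.46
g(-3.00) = 0.00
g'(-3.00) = -3.00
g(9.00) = 108.00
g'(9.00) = 21.00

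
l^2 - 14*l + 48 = (l - 8)*(l - 6)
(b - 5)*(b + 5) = b^2 - 25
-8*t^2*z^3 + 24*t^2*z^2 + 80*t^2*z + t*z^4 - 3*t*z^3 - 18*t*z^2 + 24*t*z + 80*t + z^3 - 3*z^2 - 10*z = (-8*t + z)*(z - 5)*(z + 2)*(t*z + 1)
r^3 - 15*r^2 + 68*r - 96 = (r - 8)*(r - 4)*(r - 3)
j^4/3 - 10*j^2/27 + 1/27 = (j/3 + 1/3)*(j - 1)*(j - 1/3)*(j + 1/3)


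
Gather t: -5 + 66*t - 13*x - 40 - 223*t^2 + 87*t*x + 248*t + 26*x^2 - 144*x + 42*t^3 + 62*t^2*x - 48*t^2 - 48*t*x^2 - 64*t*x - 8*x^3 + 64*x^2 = 42*t^3 + t^2*(62*x - 271) + t*(-48*x^2 + 23*x + 314) - 8*x^3 + 90*x^2 - 157*x - 45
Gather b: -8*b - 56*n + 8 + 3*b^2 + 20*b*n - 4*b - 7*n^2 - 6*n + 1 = 3*b^2 + b*(20*n - 12) - 7*n^2 - 62*n + 9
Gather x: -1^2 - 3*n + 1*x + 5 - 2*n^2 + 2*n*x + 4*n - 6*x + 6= -2*n^2 + n + x*(2*n - 5) + 10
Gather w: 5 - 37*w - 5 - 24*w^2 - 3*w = -24*w^2 - 40*w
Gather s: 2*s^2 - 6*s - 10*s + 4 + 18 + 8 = 2*s^2 - 16*s + 30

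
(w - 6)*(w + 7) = w^2 + w - 42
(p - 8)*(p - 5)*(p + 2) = p^3 - 11*p^2 + 14*p + 80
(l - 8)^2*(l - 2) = l^3 - 18*l^2 + 96*l - 128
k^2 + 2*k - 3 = (k - 1)*(k + 3)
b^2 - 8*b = b*(b - 8)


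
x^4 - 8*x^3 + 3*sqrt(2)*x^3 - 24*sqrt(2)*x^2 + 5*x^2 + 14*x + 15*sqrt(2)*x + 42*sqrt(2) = (x - 7)*(x - 2)*(x + 1)*(x + 3*sqrt(2))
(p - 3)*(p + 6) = p^2 + 3*p - 18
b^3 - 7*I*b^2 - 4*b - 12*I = (b - 6*I)*(b - 2*I)*(b + I)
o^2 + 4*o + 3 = (o + 1)*(o + 3)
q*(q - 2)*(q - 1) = q^3 - 3*q^2 + 2*q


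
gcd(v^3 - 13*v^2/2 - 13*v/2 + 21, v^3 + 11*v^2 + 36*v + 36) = v + 2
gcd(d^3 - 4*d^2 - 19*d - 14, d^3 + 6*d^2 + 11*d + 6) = d^2 + 3*d + 2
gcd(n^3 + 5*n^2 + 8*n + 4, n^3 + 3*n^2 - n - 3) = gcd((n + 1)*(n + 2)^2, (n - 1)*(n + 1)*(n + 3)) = n + 1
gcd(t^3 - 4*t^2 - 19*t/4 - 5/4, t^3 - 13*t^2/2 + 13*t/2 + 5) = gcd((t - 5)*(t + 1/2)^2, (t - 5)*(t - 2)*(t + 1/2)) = t^2 - 9*t/2 - 5/2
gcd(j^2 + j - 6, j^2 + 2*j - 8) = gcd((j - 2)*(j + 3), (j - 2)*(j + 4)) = j - 2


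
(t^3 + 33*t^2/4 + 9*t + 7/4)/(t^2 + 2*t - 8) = (4*t^3 + 33*t^2 + 36*t + 7)/(4*(t^2 + 2*t - 8))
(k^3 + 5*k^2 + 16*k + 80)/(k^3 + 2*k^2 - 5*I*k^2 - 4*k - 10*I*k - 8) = (k^2 + k*(5 + 4*I) + 20*I)/(k^2 + k*(2 - I) - 2*I)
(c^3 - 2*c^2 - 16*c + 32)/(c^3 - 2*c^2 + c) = (c^3 - 2*c^2 - 16*c + 32)/(c*(c^2 - 2*c + 1))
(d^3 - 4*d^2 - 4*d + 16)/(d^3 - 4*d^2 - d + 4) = (d^2 - 4)/(d^2 - 1)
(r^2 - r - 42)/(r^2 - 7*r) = (r + 6)/r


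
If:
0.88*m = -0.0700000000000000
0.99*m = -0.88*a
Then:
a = 0.09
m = -0.08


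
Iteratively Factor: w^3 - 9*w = (w + 3)*(w^2 - 3*w) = (w - 3)*(w + 3)*(w)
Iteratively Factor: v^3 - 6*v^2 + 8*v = (v - 4)*(v^2 - 2*v) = (v - 4)*(v - 2)*(v)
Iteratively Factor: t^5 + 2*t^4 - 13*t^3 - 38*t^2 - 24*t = (t + 3)*(t^4 - t^3 - 10*t^2 - 8*t) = t*(t + 3)*(t^3 - t^2 - 10*t - 8) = t*(t - 4)*(t + 3)*(t^2 + 3*t + 2) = t*(t - 4)*(t + 1)*(t + 3)*(t + 2)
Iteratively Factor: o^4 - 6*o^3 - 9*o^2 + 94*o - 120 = (o + 4)*(o^3 - 10*o^2 + 31*o - 30) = (o - 3)*(o + 4)*(o^2 - 7*o + 10) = (o - 3)*(o - 2)*(o + 4)*(o - 5)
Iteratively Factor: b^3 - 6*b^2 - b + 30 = (b - 3)*(b^2 - 3*b - 10) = (b - 3)*(b + 2)*(b - 5)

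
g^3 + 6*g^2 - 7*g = g*(g - 1)*(g + 7)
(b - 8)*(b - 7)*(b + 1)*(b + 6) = b^4 - 8*b^3 - 43*b^2 + 302*b + 336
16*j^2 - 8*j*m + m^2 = (-4*j + m)^2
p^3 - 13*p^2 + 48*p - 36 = (p - 6)^2*(p - 1)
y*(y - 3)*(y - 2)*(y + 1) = y^4 - 4*y^3 + y^2 + 6*y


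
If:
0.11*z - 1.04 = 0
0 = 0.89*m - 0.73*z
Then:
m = 7.75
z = 9.45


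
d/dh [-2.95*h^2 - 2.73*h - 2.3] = -5.9*h - 2.73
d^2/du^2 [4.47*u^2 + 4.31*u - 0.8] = 8.94000000000000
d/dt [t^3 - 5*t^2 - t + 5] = 3*t^2 - 10*t - 1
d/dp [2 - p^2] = -2*p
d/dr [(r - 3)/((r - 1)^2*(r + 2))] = (-2*r^2 + 7*r + 7)/(r^5 + r^4 - 5*r^3 - r^2 + 8*r - 4)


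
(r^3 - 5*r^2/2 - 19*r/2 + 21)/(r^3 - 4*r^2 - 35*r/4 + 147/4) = 2*(r - 2)/(2*r - 7)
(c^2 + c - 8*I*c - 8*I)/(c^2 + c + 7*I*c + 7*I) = (c - 8*I)/(c + 7*I)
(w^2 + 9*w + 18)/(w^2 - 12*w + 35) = (w^2 + 9*w + 18)/(w^2 - 12*w + 35)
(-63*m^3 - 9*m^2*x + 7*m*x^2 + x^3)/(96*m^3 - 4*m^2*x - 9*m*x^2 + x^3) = (-21*m^2 + 4*m*x + x^2)/(32*m^2 - 12*m*x + x^2)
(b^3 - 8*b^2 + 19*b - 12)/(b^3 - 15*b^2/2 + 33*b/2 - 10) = 2*(b - 3)/(2*b - 5)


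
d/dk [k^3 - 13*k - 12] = 3*k^2 - 13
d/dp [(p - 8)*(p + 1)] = 2*p - 7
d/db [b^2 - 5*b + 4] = 2*b - 5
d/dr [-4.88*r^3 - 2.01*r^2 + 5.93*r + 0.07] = -14.64*r^2 - 4.02*r + 5.93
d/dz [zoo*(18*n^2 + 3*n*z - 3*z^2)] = zoo*(n + z)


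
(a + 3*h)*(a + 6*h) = a^2 + 9*a*h + 18*h^2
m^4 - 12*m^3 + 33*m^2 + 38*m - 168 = (m - 7)*(m - 4)*(m - 3)*(m + 2)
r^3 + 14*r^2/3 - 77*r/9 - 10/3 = (r - 5/3)*(r + 1/3)*(r + 6)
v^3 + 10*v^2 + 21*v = v*(v + 3)*(v + 7)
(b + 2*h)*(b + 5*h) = b^2 + 7*b*h + 10*h^2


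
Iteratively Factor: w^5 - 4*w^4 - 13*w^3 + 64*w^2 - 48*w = (w - 4)*(w^4 - 13*w^2 + 12*w) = (w - 4)*(w + 4)*(w^3 - 4*w^2 + 3*w) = w*(w - 4)*(w + 4)*(w^2 - 4*w + 3) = w*(w - 4)*(w - 1)*(w + 4)*(w - 3)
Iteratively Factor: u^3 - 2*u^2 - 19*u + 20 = (u + 4)*(u^2 - 6*u + 5) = (u - 1)*(u + 4)*(u - 5)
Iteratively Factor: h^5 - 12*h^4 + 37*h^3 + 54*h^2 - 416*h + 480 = (h - 5)*(h^4 - 7*h^3 + 2*h^2 + 64*h - 96) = (h - 5)*(h - 4)*(h^3 - 3*h^2 - 10*h + 24) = (h - 5)*(h - 4)*(h + 3)*(h^2 - 6*h + 8) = (h - 5)*(h - 4)*(h - 2)*(h + 3)*(h - 4)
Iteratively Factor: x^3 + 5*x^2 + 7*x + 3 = (x + 1)*(x^2 + 4*x + 3) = (x + 1)*(x + 3)*(x + 1)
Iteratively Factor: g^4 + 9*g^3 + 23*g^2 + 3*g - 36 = (g - 1)*(g^3 + 10*g^2 + 33*g + 36) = (g - 1)*(g + 4)*(g^2 + 6*g + 9) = (g - 1)*(g + 3)*(g + 4)*(g + 3)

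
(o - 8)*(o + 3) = o^2 - 5*o - 24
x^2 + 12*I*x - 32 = (x + 4*I)*(x + 8*I)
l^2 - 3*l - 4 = (l - 4)*(l + 1)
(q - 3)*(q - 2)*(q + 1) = q^3 - 4*q^2 + q + 6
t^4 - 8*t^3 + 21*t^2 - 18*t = t*(t - 3)^2*(t - 2)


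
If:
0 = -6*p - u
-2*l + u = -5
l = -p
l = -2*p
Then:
No Solution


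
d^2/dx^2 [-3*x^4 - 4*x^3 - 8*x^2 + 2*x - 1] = -36*x^2 - 24*x - 16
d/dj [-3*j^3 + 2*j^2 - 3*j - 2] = -9*j^2 + 4*j - 3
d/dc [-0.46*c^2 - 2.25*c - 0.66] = -0.92*c - 2.25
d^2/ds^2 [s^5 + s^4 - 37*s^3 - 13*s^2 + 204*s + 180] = 20*s^3 + 12*s^2 - 222*s - 26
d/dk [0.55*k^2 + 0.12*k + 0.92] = 1.1*k + 0.12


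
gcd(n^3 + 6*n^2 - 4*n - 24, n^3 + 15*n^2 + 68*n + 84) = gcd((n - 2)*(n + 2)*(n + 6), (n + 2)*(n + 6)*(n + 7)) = n^2 + 8*n + 12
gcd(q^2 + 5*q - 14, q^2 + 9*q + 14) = q + 7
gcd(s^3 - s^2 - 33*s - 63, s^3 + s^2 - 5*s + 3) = s + 3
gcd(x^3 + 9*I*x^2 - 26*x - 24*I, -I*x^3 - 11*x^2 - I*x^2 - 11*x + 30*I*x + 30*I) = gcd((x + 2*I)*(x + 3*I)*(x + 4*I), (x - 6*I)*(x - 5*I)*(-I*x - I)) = 1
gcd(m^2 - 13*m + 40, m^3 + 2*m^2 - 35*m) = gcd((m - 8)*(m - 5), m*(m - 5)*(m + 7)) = m - 5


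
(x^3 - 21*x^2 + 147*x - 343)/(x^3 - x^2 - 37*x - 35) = (x^2 - 14*x + 49)/(x^2 + 6*x + 5)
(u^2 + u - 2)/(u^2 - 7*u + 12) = (u^2 + u - 2)/(u^2 - 7*u + 12)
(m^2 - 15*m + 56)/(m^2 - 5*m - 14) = (m - 8)/(m + 2)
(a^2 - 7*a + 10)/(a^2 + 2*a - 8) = (a - 5)/(a + 4)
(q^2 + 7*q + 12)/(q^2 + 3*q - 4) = (q + 3)/(q - 1)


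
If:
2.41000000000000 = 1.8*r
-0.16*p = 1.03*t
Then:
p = -6.4375*t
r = 1.34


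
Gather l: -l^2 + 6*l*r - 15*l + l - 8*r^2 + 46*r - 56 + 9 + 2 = -l^2 + l*(6*r - 14) - 8*r^2 + 46*r - 45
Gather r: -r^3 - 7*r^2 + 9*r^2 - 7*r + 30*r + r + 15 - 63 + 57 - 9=-r^3 + 2*r^2 + 24*r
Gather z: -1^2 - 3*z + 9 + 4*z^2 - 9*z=4*z^2 - 12*z + 8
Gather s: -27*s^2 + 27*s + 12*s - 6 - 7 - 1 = -27*s^2 + 39*s - 14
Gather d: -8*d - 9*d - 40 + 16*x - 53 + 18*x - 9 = -17*d + 34*x - 102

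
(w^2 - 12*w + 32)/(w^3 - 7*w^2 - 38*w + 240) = (w - 4)/(w^2 + w - 30)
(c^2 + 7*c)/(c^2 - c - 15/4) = 4*c*(c + 7)/(4*c^2 - 4*c - 15)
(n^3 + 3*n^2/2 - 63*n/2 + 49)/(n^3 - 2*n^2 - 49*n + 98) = (n - 7/2)/(n - 7)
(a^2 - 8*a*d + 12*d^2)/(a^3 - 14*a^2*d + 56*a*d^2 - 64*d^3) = (a - 6*d)/(a^2 - 12*a*d + 32*d^2)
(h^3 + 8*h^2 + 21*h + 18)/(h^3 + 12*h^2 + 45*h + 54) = (h + 2)/(h + 6)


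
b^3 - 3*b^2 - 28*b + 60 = (b - 6)*(b - 2)*(b + 5)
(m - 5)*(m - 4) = m^2 - 9*m + 20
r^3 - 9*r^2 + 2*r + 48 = (r - 8)*(r - 3)*(r + 2)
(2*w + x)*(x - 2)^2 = 2*w*x^2 - 8*w*x + 8*w + x^3 - 4*x^2 + 4*x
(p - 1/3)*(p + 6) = p^2 + 17*p/3 - 2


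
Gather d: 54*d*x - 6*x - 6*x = 54*d*x - 12*x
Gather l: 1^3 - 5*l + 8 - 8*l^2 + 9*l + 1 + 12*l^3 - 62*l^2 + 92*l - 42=12*l^3 - 70*l^2 + 96*l - 32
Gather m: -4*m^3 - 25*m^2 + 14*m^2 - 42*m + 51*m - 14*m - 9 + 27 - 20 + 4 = -4*m^3 - 11*m^2 - 5*m + 2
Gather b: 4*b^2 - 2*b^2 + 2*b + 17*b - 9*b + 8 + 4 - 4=2*b^2 + 10*b + 8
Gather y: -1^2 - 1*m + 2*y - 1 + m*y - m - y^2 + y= -2*m - y^2 + y*(m + 3) - 2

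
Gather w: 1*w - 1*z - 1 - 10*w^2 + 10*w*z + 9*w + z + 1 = -10*w^2 + w*(10*z + 10)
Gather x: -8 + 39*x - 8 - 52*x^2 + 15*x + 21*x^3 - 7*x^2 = 21*x^3 - 59*x^2 + 54*x - 16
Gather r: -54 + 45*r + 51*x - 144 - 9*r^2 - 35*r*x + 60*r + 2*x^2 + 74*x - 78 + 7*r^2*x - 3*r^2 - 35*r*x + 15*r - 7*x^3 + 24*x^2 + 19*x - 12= r^2*(7*x - 12) + r*(120 - 70*x) - 7*x^3 + 26*x^2 + 144*x - 288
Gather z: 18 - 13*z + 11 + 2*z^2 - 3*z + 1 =2*z^2 - 16*z + 30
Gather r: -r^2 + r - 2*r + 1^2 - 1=-r^2 - r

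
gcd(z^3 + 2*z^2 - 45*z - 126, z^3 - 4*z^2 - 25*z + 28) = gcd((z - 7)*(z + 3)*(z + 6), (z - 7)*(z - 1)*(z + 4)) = z - 7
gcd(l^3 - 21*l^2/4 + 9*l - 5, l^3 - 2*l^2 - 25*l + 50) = l - 2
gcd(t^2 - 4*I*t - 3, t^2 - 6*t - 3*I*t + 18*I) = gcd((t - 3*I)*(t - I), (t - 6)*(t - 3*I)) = t - 3*I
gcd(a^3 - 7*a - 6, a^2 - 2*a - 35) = 1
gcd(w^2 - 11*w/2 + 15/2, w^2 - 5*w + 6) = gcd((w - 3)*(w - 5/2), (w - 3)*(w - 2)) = w - 3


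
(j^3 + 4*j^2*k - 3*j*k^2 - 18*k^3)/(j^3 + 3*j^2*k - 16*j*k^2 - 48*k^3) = (j^2 + j*k - 6*k^2)/(j^2 - 16*k^2)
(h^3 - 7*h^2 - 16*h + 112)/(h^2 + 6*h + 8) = (h^2 - 11*h + 28)/(h + 2)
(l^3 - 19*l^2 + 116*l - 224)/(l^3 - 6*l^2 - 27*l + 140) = (l - 8)/(l + 5)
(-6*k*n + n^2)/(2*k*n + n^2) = (-6*k + n)/(2*k + n)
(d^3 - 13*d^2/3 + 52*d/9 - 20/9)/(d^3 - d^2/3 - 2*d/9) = (3*d^2 - 11*d + 10)/(d*(3*d + 1))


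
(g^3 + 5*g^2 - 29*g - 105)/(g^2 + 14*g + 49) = (g^2 - 2*g - 15)/(g + 7)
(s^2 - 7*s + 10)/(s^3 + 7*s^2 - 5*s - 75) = (s^2 - 7*s + 10)/(s^3 + 7*s^2 - 5*s - 75)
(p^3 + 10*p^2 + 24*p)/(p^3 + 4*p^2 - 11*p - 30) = p*(p^2 + 10*p + 24)/(p^3 + 4*p^2 - 11*p - 30)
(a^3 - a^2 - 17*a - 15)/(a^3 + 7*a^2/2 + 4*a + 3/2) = 2*(a^2 - 2*a - 15)/(2*a^2 + 5*a + 3)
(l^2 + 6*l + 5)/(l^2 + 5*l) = (l + 1)/l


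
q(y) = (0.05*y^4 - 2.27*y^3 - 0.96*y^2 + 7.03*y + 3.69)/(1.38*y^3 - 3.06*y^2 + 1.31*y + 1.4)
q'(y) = (-4.14*y^2 + 6.12*y - 1.31)*(0.05*y^4 - 2.27*y^3 - 0.96*y^2 + 7.03*y + 3.69)/(1.38*y^3 - 3.06*y^2 + 1.31*y + 1.4)^2 + (0.2*y^3 - 6.81*y^2 - 1.92*y + 7.03)/(1.38*y^3 - 3.06*y^2 + 1.31*y + 1.4)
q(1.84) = -0.09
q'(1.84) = -8.76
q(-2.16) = -0.27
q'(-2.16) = 0.46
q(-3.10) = -0.61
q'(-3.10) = 0.29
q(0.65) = 5.41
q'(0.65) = 5.93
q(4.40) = -2.42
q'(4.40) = 0.24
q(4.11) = -2.49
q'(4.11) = 0.25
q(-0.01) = 2.61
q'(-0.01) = 2.50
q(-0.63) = 0.55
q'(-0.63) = -1.75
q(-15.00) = -1.84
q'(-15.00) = 0.05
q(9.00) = -1.73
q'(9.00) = 0.09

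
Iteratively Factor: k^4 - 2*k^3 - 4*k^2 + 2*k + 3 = (k + 1)*(k^3 - 3*k^2 - k + 3) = (k - 3)*(k + 1)*(k^2 - 1) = (k - 3)*(k - 1)*(k + 1)*(k + 1)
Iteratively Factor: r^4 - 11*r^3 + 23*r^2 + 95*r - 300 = (r - 4)*(r^3 - 7*r^2 - 5*r + 75) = (r - 5)*(r - 4)*(r^2 - 2*r - 15) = (r - 5)^2*(r - 4)*(r + 3)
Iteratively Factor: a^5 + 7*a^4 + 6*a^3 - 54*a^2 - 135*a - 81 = (a + 3)*(a^4 + 4*a^3 - 6*a^2 - 36*a - 27) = (a + 3)^2*(a^3 + a^2 - 9*a - 9) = (a + 3)^3*(a^2 - 2*a - 3) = (a + 1)*(a + 3)^3*(a - 3)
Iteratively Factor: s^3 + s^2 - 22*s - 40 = (s + 2)*(s^2 - s - 20) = (s - 5)*(s + 2)*(s + 4)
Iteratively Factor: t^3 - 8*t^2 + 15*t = (t - 3)*(t^2 - 5*t) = t*(t - 3)*(t - 5)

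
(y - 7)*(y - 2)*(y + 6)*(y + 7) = y^4 + 4*y^3 - 61*y^2 - 196*y + 588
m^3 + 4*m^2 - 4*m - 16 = (m - 2)*(m + 2)*(m + 4)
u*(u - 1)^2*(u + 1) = u^4 - u^3 - u^2 + u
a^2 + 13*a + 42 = (a + 6)*(a + 7)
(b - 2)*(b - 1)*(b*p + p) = b^3*p - 2*b^2*p - b*p + 2*p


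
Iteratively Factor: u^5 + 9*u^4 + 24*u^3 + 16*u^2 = (u + 4)*(u^4 + 5*u^3 + 4*u^2) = u*(u + 4)*(u^3 + 5*u^2 + 4*u) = u*(u + 1)*(u + 4)*(u^2 + 4*u) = u^2*(u + 1)*(u + 4)*(u + 4)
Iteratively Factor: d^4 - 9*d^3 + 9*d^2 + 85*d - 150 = (d - 5)*(d^3 - 4*d^2 - 11*d + 30) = (d - 5)*(d + 3)*(d^2 - 7*d + 10) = (d - 5)^2*(d + 3)*(d - 2)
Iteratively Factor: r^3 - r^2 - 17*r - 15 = (r - 5)*(r^2 + 4*r + 3) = (r - 5)*(r + 3)*(r + 1)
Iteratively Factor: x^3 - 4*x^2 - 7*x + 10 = (x + 2)*(x^2 - 6*x + 5) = (x - 1)*(x + 2)*(x - 5)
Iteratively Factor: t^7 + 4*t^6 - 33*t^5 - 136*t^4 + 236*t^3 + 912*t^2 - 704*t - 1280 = (t + 1)*(t^6 + 3*t^5 - 36*t^4 - 100*t^3 + 336*t^2 + 576*t - 1280) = (t - 5)*(t + 1)*(t^5 + 8*t^4 + 4*t^3 - 80*t^2 - 64*t + 256) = (t - 5)*(t - 2)*(t + 1)*(t^4 + 10*t^3 + 24*t^2 - 32*t - 128) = (t - 5)*(t - 2)*(t + 1)*(t + 4)*(t^3 + 6*t^2 - 32) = (t - 5)*(t - 2)*(t + 1)*(t + 4)^2*(t^2 + 2*t - 8) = (t - 5)*(t - 2)*(t + 1)*(t + 4)^3*(t - 2)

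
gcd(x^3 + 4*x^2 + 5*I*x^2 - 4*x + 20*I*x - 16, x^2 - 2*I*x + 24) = x + 4*I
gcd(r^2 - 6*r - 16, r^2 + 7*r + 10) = r + 2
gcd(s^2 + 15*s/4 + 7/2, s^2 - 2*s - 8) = s + 2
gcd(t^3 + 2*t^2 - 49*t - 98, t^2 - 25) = 1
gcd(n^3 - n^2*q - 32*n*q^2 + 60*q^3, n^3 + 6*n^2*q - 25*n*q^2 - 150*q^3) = -n^2 - n*q + 30*q^2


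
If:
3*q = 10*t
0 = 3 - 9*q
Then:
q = 1/3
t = 1/10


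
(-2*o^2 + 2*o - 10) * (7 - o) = 2*o^3 - 16*o^2 + 24*o - 70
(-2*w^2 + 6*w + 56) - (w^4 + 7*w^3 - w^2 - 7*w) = -w^4 - 7*w^3 - w^2 + 13*w + 56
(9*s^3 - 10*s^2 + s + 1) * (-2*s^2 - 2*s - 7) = -18*s^5 + 2*s^4 - 45*s^3 + 66*s^2 - 9*s - 7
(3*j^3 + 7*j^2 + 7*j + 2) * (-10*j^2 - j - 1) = -30*j^5 - 73*j^4 - 80*j^3 - 34*j^2 - 9*j - 2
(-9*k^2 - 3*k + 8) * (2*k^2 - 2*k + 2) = -18*k^4 + 12*k^3 + 4*k^2 - 22*k + 16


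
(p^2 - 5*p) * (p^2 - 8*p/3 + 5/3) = p^4 - 23*p^3/3 + 15*p^2 - 25*p/3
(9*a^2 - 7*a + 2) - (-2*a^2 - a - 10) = 11*a^2 - 6*a + 12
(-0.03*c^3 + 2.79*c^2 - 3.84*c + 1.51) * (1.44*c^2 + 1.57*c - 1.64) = -0.0432*c^5 + 3.9705*c^4 - 1.1001*c^3 - 8.43*c^2 + 8.6683*c - 2.4764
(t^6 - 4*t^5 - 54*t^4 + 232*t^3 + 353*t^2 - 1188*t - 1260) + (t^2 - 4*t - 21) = t^6 - 4*t^5 - 54*t^4 + 232*t^3 + 354*t^2 - 1192*t - 1281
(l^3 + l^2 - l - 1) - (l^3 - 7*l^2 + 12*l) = 8*l^2 - 13*l - 1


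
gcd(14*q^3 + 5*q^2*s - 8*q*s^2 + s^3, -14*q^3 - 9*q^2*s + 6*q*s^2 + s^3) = 2*q^2 + q*s - s^2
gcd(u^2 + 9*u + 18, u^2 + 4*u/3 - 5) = u + 3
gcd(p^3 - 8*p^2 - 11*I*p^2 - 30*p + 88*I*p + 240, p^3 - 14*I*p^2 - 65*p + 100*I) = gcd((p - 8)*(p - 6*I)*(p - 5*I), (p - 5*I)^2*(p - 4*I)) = p - 5*I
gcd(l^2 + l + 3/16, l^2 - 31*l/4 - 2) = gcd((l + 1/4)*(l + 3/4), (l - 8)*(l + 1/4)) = l + 1/4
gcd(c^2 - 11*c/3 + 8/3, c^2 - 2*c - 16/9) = c - 8/3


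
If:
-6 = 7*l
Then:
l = -6/7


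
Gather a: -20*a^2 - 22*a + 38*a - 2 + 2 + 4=-20*a^2 + 16*a + 4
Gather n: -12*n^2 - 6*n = -12*n^2 - 6*n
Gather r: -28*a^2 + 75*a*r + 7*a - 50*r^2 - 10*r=-28*a^2 + 7*a - 50*r^2 + r*(75*a - 10)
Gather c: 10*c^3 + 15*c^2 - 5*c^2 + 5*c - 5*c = 10*c^3 + 10*c^2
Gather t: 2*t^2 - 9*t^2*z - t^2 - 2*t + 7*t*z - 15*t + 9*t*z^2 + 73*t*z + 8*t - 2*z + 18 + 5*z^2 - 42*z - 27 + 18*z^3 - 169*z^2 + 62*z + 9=t^2*(1 - 9*z) + t*(9*z^2 + 80*z - 9) + 18*z^3 - 164*z^2 + 18*z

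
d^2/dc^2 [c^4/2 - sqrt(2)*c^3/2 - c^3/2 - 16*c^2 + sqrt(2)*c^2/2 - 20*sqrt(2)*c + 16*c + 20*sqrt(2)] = 6*c^2 - 3*sqrt(2)*c - 3*c - 32 + sqrt(2)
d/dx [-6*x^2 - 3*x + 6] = -12*x - 3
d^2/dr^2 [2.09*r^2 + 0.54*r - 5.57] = 4.18000000000000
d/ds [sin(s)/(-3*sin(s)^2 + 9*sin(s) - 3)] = -cos(s)^3/(3*(sin(s)^2 - 3*sin(s) + 1)^2)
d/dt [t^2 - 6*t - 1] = 2*t - 6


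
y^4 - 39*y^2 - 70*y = y*(y - 7)*(y + 2)*(y + 5)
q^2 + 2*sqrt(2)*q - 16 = (q - 2*sqrt(2))*(q + 4*sqrt(2))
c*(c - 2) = c^2 - 2*c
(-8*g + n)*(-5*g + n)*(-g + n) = -40*g^3 + 53*g^2*n - 14*g*n^2 + n^3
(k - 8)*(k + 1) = k^2 - 7*k - 8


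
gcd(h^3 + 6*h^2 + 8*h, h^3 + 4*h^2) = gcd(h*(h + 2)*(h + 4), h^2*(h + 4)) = h^2 + 4*h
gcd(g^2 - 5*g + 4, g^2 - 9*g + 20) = g - 4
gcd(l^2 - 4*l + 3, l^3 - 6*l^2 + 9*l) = l - 3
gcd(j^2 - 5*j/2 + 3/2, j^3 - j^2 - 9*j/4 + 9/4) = j^2 - 5*j/2 + 3/2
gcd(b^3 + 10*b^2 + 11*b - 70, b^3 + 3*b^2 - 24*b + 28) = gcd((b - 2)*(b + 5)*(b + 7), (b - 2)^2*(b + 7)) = b^2 + 5*b - 14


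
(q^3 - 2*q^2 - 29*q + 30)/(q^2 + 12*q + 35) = (q^2 - 7*q + 6)/(q + 7)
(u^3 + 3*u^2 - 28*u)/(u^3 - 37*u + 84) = u/(u - 3)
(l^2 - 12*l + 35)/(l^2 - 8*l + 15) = (l - 7)/(l - 3)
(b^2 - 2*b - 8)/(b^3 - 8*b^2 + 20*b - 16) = (b + 2)/(b^2 - 4*b + 4)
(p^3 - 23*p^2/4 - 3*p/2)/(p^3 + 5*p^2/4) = (4*p^2 - 23*p - 6)/(p*(4*p + 5))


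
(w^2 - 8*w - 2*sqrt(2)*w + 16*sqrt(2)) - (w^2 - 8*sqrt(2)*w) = -8*w + 6*sqrt(2)*w + 16*sqrt(2)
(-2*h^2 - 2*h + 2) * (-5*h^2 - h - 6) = 10*h^4 + 12*h^3 + 4*h^2 + 10*h - 12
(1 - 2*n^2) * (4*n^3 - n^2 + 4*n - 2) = -8*n^5 + 2*n^4 - 4*n^3 + 3*n^2 + 4*n - 2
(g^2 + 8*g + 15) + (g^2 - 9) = 2*g^2 + 8*g + 6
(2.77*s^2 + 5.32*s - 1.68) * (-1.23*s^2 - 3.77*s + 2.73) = -3.4071*s^4 - 16.9865*s^3 - 10.4279*s^2 + 20.8572*s - 4.5864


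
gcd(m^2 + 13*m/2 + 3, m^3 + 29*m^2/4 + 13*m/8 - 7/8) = m + 1/2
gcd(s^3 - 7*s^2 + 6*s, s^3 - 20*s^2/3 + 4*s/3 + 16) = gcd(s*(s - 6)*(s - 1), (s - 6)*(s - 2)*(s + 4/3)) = s - 6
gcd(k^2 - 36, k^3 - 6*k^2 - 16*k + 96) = k - 6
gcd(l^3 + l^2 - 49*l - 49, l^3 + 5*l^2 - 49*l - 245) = l^2 - 49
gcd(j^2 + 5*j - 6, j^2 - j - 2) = 1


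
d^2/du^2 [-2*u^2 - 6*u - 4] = -4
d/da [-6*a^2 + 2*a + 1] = 2 - 12*a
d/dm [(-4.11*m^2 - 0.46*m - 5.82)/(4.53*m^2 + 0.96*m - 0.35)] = (-1.8618*m^2 + 55.6062*m + 5.7482)/(20.5209*m^4 + 8.6976*m^3 - 2.2494*m^2 - 0.672*m + 0.1225)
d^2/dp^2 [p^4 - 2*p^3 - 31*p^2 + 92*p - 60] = 12*p^2 - 12*p - 62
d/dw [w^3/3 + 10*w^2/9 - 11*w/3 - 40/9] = w^2 + 20*w/9 - 11/3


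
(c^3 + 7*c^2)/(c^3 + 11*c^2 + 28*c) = c/(c + 4)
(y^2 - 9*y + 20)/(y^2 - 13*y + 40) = (y - 4)/(y - 8)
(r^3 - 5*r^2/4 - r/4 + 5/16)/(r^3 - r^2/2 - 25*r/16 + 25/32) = 2*(2*r + 1)/(4*r + 5)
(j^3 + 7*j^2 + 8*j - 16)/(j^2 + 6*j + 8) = (j^2 + 3*j - 4)/(j + 2)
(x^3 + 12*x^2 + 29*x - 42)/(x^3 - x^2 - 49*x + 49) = (x + 6)/(x - 7)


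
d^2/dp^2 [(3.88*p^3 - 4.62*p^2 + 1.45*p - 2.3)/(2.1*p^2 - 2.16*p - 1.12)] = (-5.6843418860808e-14*p^4 + 25.332936*p^3 - 69.736464*p^2 + 112.261632*p - 50.887296)/(9.261*p^6 - 28.5768*p^5 + 14.57568*p^4 + 20.404224*p^3 - 7.773696*p^2 - 8.128512*p - 1.404928)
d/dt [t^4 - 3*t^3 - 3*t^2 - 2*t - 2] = 4*t^3 - 9*t^2 - 6*t - 2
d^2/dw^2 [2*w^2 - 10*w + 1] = 4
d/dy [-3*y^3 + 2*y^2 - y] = -9*y^2 + 4*y - 1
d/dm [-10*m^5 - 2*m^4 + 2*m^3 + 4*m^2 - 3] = 2*m*(-25*m^3 - 4*m^2 + 3*m + 4)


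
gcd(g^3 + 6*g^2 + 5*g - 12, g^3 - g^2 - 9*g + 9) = g^2 + 2*g - 3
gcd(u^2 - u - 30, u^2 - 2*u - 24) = u - 6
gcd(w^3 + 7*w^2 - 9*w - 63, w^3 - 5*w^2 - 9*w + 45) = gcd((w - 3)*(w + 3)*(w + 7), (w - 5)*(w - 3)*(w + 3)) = w^2 - 9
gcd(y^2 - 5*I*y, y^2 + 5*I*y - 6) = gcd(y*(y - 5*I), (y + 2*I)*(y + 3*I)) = 1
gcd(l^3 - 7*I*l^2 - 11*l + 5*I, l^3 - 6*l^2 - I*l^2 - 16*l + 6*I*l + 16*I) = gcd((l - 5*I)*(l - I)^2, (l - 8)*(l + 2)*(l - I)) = l - I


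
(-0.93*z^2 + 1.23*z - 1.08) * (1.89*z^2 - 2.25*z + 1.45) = -1.7577*z^4 + 4.4172*z^3 - 6.1572*z^2 + 4.2135*z - 1.566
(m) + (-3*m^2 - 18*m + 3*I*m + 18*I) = -3*m^2 - 17*m + 3*I*m + 18*I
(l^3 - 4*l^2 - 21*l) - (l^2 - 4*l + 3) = l^3 - 5*l^2 - 17*l - 3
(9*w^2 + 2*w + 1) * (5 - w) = -9*w^3 + 43*w^2 + 9*w + 5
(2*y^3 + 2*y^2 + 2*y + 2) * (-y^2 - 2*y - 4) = -2*y^5 - 6*y^4 - 14*y^3 - 14*y^2 - 12*y - 8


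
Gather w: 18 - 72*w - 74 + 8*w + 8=-64*w - 48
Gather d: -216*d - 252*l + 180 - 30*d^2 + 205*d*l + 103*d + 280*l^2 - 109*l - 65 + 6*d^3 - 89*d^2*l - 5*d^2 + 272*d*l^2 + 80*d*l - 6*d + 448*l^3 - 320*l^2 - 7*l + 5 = 6*d^3 + d^2*(-89*l - 35) + d*(272*l^2 + 285*l - 119) + 448*l^3 - 40*l^2 - 368*l + 120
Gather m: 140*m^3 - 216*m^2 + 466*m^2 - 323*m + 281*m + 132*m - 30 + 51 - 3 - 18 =140*m^3 + 250*m^2 + 90*m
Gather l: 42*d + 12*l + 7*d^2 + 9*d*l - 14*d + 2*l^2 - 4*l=7*d^2 + 28*d + 2*l^2 + l*(9*d + 8)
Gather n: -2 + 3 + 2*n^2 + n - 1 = 2*n^2 + n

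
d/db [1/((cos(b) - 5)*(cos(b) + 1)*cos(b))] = (3*sin(b) - 5*sin(b)/cos(b)^2 - 8*tan(b))/((cos(b) - 5)^2*(cos(b) + 1)^2)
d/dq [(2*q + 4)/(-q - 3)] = -2/(q + 3)^2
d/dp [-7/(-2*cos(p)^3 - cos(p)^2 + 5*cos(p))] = 7*(6*cos(p)^2 + 2*cos(p) - 5)*sin(p)/((cos(p) + cos(2*p) - 4)^2*cos(p)^2)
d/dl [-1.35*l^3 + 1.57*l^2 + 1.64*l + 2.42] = -4.05*l^2 + 3.14*l + 1.64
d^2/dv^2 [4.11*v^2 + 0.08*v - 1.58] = 8.22000000000000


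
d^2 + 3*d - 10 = (d - 2)*(d + 5)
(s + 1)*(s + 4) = s^2 + 5*s + 4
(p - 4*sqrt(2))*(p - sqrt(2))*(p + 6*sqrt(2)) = p^3 + sqrt(2)*p^2 - 52*p + 48*sqrt(2)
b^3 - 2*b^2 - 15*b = b*(b - 5)*(b + 3)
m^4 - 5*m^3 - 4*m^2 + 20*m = m*(m - 5)*(m - 2)*(m + 2)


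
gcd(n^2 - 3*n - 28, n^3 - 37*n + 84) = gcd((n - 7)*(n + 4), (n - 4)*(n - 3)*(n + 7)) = 1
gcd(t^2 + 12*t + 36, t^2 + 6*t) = t + 6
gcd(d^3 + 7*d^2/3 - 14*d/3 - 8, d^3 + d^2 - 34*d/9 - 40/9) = d^2 - 2*d/3 - 8/3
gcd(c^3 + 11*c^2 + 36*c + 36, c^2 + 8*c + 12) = c^2 + 8*c + 12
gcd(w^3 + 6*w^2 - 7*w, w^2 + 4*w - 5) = w - 1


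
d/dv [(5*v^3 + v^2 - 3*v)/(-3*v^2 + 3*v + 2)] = (-15*v^4 + 30*v^3 + 24*v^2 + 4*v - 6)/(9*v^4 - 18*v^3 - 3*v^2 + 12*v + 4)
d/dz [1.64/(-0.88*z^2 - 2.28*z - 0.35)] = (2.8864*z + 3.7392)/(0.88*z^2 + 2.28*z + 0.35)^2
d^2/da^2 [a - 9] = 0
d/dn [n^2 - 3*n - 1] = 2*n - 3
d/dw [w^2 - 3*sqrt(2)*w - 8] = 2*w - 3*sqrt(2)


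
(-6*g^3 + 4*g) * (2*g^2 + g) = -12*g^5 - 6*g^4 + 8*g^3 + 4*g^2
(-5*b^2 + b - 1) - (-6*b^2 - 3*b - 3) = b^2 + 4*b + 2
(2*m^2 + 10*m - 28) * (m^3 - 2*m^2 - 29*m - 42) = 2*m^5 + 6*m^4 - 106*m^3 - 318*m^2 + 392*m + 1176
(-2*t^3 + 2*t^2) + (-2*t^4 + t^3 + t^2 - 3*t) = -2*t^4 - t^3 + 3*t^2 - 3*t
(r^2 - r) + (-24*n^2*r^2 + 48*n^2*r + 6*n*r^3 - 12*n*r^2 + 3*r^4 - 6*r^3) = -24*n^2*r^2 + 48*n^2*r + 6*n*r^3 - 12*n*r^2 + 3*r^4 - 6*r^3 + r^2 - r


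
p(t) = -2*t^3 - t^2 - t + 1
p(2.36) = -33.22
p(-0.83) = 2.28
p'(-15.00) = -1321.00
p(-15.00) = 6541.00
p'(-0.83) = -3.47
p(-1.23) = 4.44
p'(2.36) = -39.14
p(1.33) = -6.80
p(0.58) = -0.31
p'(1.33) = -14.27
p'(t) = -6*t^2 - 2*t - 1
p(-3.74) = 95.38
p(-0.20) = 1.18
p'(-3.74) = -77.45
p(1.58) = -10.97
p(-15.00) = 6541.00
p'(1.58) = -19.14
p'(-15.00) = -1321.00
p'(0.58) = -4.18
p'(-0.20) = -0.84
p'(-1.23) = -7.62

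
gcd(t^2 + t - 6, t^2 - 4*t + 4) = t - 2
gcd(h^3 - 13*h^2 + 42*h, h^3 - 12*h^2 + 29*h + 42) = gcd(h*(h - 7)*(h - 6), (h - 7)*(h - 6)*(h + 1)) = h^2 - 13*h + 42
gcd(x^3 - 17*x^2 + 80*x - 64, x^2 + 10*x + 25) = 1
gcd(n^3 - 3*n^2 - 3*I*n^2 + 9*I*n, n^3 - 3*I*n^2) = n^2 - 3*I*n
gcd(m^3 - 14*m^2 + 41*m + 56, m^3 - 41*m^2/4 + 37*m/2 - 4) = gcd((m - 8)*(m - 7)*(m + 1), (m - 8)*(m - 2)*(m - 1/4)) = m - 8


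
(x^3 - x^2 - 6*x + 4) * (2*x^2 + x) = 2*x^5 - x^4 - 13*x^3 + 2*x^2 + 4*x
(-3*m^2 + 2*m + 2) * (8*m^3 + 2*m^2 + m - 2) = -24*m^5 + 10*m^4 + 17*m^3 + 12*m^2 - 2*m - 4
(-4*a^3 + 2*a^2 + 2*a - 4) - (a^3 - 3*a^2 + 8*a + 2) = -5*a^3 + 5*a^2 - 6*a - 6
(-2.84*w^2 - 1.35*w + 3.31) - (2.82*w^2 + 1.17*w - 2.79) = -5.66*w^2 - 2.52*w + 6.1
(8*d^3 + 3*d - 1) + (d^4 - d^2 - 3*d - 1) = d^4 + 8*d^3 - d^2 - 2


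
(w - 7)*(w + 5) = w^2 - 2*w - 35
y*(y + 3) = y^2 + 3*y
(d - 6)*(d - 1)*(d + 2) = d^3 - 5*d^2 - 8*d + 12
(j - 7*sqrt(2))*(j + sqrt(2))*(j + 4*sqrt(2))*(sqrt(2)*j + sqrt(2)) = sqrt(2)*j^4 - 4*j^3 + sqrt(2)*j^3 - 62*sqrt(2)*j^2 - 4*j^2 - 112*j - 62*sqrt(2)*j - 112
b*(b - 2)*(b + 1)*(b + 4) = b^4 + 3*b^3 - 6*b^2 - 8*b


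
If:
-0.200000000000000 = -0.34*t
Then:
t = 0.59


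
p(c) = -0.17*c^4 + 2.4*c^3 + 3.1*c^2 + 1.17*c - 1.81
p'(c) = -0.68*c^3 + 7.2*c^2 + 6.2*c + 1.17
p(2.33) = 43.09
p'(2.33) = 46.10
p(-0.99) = -2.42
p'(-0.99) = 2.75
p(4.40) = 204.08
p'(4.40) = 109.92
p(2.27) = 40.38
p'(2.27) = 44.39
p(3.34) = 104.95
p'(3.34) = 76.86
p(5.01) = 276.56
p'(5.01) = 127.44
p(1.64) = 17.80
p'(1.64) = 27.70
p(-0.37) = -1.94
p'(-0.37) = -0.10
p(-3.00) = -55.99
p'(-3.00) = 65.73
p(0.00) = -1.81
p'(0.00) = 1.17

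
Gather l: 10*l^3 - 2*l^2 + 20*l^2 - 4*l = 10*l^3 + 18*l^2 - 4*l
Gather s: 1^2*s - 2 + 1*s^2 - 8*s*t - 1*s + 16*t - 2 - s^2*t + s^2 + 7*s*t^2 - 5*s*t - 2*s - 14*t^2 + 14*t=s^2*(2 - t) + s*(7*t^2 - 13*t - 2) - 14*t^2 + 30*t - 4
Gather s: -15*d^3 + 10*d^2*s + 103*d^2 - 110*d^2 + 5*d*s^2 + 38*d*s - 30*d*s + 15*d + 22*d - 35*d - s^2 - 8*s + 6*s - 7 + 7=-15*d^3 - 7*d^2 + 2*d + s^2*(5*d - 1) + s*(10*d^2 + 8*d - 2)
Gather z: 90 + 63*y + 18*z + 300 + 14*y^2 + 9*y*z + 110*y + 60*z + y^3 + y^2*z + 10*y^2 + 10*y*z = y^3 + 24*y^2 + 173*y + z*(y^2 + 19*y + 78) + 390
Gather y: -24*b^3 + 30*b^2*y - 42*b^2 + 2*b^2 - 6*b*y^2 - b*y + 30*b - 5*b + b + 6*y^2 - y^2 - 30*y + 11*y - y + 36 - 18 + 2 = -24*b^3 - 40*b^2 + 26*b + y^2*(5 - 6*b) + y*(30*b^2 - b - 20) + 20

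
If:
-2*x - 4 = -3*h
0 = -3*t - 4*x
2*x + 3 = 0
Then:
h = 1/3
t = 2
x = -3/2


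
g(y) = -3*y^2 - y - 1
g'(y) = -6*y - 1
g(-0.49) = -1.23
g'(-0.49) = 1.94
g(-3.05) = -25.86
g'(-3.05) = 17.30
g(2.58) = -23.55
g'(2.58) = -16.48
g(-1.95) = -10.46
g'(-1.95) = 10.70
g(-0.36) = -1.03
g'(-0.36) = 1.16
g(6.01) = -115.37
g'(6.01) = -37.06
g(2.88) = -28.76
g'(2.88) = -18.28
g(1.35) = -7.82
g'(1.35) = -9.10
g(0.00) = -1.00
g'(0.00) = -1.00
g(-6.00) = -103.00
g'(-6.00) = 35.00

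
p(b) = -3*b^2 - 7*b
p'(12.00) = -79.00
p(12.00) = -516.00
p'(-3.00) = 11.00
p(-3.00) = -6.00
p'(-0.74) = -2.56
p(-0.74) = 3.54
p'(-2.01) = 5.06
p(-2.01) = 1.95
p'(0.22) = -8.32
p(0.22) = -1.69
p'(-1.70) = 3.20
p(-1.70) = 3.23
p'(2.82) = -23.92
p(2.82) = -43.60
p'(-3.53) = 14.18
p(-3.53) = -12.67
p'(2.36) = -21.16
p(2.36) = -33.23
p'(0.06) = -7.36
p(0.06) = -0.43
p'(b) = -6*b - 7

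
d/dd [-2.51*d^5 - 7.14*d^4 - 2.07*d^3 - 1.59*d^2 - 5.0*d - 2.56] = -12.55*d^4 - 28.56*d^3 - 6.21*d^2 - 3.18*d - 5.0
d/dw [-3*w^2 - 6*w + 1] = -6*w - 6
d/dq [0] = 0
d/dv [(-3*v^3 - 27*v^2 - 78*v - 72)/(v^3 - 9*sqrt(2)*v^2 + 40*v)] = 3*(-v*(v^2 - 9*sqrt(2)*v + 40)*(3*v^2 + 18*v + 26) + (3*v^2 - 18*sqrt(2)*v + 40)*(v^3 + 9*v^2 + 26*v + 24))/(v^2*(v^2 - 9*sqrt(2)*v + 40)^2)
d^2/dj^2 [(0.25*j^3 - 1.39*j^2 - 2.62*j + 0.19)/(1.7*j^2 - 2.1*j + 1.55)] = (-24.1807*j^3 + 20.388*j^2 + 40.95615*j - 23.06065)/(4.913*j^6 - 18.207*j^5 + 35.9295*j^4 - 42.462*j^3 + 32.75925*j^2 - 15.13575*j + 3.723875)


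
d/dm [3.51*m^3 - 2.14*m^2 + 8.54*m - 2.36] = 10.53*m^2 - 4.28*m + 8.54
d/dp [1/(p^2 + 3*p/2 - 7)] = 2*(-4*p - 3)/(2*p^2 + 3*p - 14)^2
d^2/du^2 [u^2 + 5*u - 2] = 2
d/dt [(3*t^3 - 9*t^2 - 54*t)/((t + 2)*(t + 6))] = 3*(t^4 + 16*t^3 + 30*t^2 - 72*t - 216)/(t^4 + 16*t^3 + 88*t^2 + 192*t + 144)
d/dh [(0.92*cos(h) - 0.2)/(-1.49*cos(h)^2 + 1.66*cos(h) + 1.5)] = (-1.3708*cos(h)^2 + 0.596*cos(h) - 1.712)*sin(h)/(2.2201*cos(h)^4 - 4.9468*cos(h)^3 - 1.7144*cos(h)^2 + 4.98*cos(h) + 2.25)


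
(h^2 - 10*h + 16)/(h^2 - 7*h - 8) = (h - 2)/(h + 1)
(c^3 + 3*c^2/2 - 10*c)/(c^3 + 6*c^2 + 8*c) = (c - 5/2)/(c + 2)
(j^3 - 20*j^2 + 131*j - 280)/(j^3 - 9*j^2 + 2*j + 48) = (j^2 - 12*j + 35)/(j^2 - j - 6)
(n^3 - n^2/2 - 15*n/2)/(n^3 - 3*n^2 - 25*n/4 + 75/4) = 2*n/(2*n - 5)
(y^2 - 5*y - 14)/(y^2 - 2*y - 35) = (y + 2)/(y + 5)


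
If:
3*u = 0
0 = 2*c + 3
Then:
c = -3/2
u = 0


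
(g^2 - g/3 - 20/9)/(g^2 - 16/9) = (3*g - 5)/(3*g - 4)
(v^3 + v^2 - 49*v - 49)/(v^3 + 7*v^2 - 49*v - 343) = (v + 1)/(v + 7)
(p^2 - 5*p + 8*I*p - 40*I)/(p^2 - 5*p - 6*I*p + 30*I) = (p + 8*I)/(p - 6*I)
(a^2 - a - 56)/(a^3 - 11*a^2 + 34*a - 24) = (a^2 - a - 56)/(a^3 - 11*a^2 + 34*a - 24)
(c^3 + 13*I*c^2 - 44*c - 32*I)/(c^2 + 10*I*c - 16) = (c^2 + 5*I*c - 4)/(c + 2*I)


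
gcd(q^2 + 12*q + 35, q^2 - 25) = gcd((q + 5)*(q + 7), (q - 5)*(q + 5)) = q + 5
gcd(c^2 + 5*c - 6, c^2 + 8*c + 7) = 1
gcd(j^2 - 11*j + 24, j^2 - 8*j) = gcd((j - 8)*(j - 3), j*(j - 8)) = j - 8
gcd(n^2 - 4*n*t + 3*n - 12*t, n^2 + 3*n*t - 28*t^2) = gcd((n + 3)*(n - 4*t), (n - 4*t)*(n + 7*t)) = -n + 4*t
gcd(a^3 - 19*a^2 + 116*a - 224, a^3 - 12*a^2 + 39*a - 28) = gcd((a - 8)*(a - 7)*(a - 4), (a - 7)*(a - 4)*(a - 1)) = a^2 - 11*a + 28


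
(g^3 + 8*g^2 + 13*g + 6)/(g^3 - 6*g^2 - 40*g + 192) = (g^2 + 2*g + 1)/(g^2 - 12*g + 32)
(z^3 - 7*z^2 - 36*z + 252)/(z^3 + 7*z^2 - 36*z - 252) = (z - 7)/(z + 7)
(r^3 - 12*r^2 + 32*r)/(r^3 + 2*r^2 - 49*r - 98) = r*(r^2 - 12*r + 32)/(r^3 + 2*r^2 - 49*r - 98)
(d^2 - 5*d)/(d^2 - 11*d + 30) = d/(d - 6)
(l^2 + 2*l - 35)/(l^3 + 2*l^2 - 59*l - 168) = (l - 5)/(l^2 - 5*l - 24)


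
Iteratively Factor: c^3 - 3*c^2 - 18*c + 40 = (c - 5)*(c^2 + 2*c - 8) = (c - 5)*(c + 4)*(c - 2)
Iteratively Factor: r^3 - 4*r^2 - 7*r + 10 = (r - 1)*(r^2 - 3*r - 10) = (r - 1)*(r + 2)*(r - 5)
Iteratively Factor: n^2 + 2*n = (n)*(n + 2)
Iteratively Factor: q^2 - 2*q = (q - 2)*(q)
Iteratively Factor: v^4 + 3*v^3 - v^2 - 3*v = (v - 1)*(v^3 + 4*v^2 + 3*v) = (v - 1)*(v + 1)*(v^2 + 3*v) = v*(v - 1)*(v + 1)*(v + 3)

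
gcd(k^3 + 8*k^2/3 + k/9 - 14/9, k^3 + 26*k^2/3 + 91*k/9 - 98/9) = k^2 + 5*k/3 - 14/9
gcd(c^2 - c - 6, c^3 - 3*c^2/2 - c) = 1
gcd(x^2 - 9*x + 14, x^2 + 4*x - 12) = x - 2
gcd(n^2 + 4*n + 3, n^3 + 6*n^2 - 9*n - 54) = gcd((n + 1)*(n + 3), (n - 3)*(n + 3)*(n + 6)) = n + 3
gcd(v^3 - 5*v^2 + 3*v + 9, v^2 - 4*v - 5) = v + 1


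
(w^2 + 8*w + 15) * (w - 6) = w^3 + 2*w^2 - 33*w - 90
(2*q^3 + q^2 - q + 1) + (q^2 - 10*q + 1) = 2*q^3 + 2*q^2 - 11*q + 2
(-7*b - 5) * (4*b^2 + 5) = -28*b^3 - 20*b^2 - 35*b - 25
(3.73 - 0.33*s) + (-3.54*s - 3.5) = 0.23 - 3.87*s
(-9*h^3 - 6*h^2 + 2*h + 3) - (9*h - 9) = -9*h^3 - 6*h^2 - 7*h + 12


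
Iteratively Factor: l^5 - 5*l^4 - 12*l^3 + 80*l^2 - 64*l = (l + 4)*(l^4 - 9*l^3 + 24*l^2 - 16*l) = (l - 4)*(l + 4)*(l^3 - 5*l^2 + 4*l) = (l - 4)^2*(l + 4)*(l^2 - l) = l*(l - 4)^2*(l + 4)*(l - 1)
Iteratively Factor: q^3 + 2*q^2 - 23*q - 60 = (q + 3)*(q^2 - q - 20) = (q - 5)*(q + 3)*(q + 4)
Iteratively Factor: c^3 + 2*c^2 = (c + 2)*(c^2) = c*(c + 2)*(c)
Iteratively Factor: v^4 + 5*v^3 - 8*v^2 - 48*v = (v - 3)*(v^3 + 8*v^2 + 16*v) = v*(v - 3)*(v^2 + 8*v + 16) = v*(v - 3)*(v + 4)*(v + 4)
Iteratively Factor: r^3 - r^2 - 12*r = (r + 3)*(r^2 - 4*r) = (r - 4)*(r + 3)*(r)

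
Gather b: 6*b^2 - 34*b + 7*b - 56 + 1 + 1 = 6*b^2 - 27*b - 54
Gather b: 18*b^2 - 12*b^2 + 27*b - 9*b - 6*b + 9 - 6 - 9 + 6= 6*b^2 + 12*b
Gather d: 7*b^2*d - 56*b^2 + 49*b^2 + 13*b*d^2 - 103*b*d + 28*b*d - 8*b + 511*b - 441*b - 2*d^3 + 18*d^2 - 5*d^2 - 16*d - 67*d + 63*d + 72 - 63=-7*b^2 + 62*b - 2*d^3 + d^2*(13*b + 13) + d*(7*b^2 - 75*b - 20) + 9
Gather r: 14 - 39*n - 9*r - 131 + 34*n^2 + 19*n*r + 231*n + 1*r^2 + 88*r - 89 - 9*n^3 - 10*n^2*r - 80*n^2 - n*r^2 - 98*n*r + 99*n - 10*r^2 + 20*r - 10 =-9*n^3 - 46*n^2 + 291*n + r^2*(-n - 9) + r*(-10*n^2 - 79*n + 99) - 216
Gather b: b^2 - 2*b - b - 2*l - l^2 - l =b^2 - 3*b - l^2 - 3*l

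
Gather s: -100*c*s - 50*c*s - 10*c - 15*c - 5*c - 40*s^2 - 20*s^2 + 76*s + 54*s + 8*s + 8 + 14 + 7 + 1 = -30*c - 60*s^2 + s*(138 - 150*c) + 30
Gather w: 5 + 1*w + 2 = w + 7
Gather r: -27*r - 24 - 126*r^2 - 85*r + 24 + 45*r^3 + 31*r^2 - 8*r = 45*r^3 - 95*r^2 - 120*r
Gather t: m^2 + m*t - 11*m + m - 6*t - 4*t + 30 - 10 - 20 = m^2 - 10*m + t*(m - 10)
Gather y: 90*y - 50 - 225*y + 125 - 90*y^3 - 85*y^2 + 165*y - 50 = -90*y^3 - 85*y^2 + 30*y + 25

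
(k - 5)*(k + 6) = k^2 + k - 30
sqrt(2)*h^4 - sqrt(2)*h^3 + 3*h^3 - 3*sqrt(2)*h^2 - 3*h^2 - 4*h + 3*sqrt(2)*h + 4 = (h - 1)*(h - sqrt(2))*(h + 2*sqrt(2))*(sqrt(2)*h + 1)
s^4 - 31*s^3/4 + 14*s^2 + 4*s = s*(s - 4)^2*(s + 1/4)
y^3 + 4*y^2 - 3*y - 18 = (y - 2)*(y + 3)^2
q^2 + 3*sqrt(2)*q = q*(q + 3*sqrt(2))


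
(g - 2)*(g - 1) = g^2 - 3*g + 2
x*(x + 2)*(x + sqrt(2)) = x^3 + sqrt(2)*x^2 + 2*x^2 + 2*sqrt(2)*x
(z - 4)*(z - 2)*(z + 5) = z^3 - z^2 - 22*z + 40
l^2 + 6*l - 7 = (l - 1)*(l + 7)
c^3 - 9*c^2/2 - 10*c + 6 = (c - 6)*(c - 1/2)*(c + 2)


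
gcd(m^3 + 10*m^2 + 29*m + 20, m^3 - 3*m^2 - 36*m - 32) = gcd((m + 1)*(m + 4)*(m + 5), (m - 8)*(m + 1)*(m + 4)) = m^2 + 5*m + 4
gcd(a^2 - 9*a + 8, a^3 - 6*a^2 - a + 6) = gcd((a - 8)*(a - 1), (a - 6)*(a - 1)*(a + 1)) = a - 1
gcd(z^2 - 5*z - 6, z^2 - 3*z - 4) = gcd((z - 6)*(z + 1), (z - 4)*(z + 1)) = z + 1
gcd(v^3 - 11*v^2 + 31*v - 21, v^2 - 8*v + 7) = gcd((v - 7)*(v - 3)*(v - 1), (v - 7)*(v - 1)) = v^2 - 8*v + 7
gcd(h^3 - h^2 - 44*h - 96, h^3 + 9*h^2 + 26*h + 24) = h^2 + 7*h + 12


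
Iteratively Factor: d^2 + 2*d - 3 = (d + 3)*(d - 1)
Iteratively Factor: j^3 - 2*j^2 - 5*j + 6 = (j - 3)*(j^2 + j - 2) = (j - 3)*(j + 2)*(j - 1)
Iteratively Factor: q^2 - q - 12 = (q - 4)*(q + 3)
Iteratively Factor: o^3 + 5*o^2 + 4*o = (o + 4)*(o^2 + o) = o*(o + 4)*(o + 1)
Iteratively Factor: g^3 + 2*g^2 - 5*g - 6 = (g + 3)*(g^2 - g - 2) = (g + 1)*(g + 3)*(g - 2)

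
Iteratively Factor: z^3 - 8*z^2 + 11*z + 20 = (z - 5)*(z^2 - 3*z - 4) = (z - 5)*(z - 4)*(z + 1)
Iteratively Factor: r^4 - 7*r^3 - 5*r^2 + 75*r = (r + 3)*(r^3 - 10*r^2 + 25*r) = r*(r + 3)*(r^2 - 10*r + 25) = r*(r - 5)*(r + 3)*(r - 5)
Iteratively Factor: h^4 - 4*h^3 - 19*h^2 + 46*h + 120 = (h - 5)*(h^3 + h^2 - 14*h - 24) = (h - 5)*(h - 4)*(h^2 + 5*h + 6) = (h - 5)*(h - 4)*(h + 3)*(h + 2)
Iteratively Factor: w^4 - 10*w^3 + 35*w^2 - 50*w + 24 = (w - 1)*(w^3 - 9*w^2 + 26*w - 24) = (w - 2)*(w - 1)*(w^2 - 7*w + 12) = (w - 4)*(w - 2)*(w - 1)*(w - 3)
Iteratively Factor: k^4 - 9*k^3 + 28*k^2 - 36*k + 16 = (k - 2)*(k^3 - 7*k^2 + 14*k - 8) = (k - 4)*(k - 2)*(k^2 - 3*k + 2) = (k - 4)*(k - 2)^2*(k - 1)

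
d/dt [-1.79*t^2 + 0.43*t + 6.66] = 0.43 - 3.58*t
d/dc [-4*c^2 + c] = 1 - 8*c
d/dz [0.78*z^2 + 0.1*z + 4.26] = 1.56*z + 0.1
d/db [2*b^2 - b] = 4*b - 1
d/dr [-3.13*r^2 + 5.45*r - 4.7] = 5.45 - 6.26*r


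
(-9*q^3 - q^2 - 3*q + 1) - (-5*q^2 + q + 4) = -9*q^3 + 4*q^2 - 4*q - 3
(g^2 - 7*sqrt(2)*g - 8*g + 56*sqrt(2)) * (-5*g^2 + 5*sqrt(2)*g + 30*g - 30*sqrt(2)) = -5*g^4 + 40*sqrt(2)*g^3 + 70*g^3 - 560*sqrt(2)*g^2 - 310*g^2 + 980*g + 1920*sqrt(2)*g - 3360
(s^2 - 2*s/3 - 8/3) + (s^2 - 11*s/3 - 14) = 2*s^2 - 13*s/3 - 50/3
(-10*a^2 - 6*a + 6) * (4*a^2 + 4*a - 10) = -40*a^4 - 64*a^3 + 100*a^2 + 84*a - 60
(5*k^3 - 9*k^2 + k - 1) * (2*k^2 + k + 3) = 10*k^5 - 13*k^4 + 8*k^3 - 28*k^2 + 2*k - 3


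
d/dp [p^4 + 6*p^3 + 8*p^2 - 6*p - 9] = 4*p^3 + 18*p^2 + 16*p - 6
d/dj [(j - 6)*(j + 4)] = 2*j - 2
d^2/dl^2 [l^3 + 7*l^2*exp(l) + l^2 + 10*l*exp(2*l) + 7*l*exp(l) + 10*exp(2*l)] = 7*l^2*exp(l) + 40*l*exp(2*l) + 35*l*exp(l) + 6*l + 80*exp(2*l) + 28*exp(l) + 2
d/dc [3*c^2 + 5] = 6*c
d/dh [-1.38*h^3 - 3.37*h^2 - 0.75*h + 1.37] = -4.14*h^2 - 6.74*h - 0.75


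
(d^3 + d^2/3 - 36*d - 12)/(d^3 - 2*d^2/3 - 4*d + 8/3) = (3*d^3 + d^2 - 108*d - 36)/(3*d^3 - 2*d^2 - 12*d + 8)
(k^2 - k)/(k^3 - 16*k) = (k - 1)/(k^2 - 16)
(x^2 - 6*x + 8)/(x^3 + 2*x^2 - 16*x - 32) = (x - 2)/(x^2 + 6*x + 8)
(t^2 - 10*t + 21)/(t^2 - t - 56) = (-t^2 + 10*t - 21)/(-t^2 + t + 56)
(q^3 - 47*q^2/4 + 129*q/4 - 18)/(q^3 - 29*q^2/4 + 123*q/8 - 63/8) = 2*(q - 8)/(2*q - 7)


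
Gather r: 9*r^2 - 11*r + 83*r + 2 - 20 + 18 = 9*r^2 + 72*r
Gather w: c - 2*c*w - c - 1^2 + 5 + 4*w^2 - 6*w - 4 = 4*w^2 + w*(-2*c - 6)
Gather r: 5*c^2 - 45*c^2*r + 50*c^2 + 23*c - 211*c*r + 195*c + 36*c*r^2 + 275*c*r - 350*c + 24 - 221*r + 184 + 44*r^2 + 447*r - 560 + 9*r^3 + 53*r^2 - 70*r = 55*c^2 - 132*c + 9*r^3 + r^2*(36*c + 97) + r*(-45*c^2 + 64*c + 156) - 352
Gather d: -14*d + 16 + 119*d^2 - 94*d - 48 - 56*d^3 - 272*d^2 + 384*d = -56*d^3 - 153*d^2 + 276*d - 32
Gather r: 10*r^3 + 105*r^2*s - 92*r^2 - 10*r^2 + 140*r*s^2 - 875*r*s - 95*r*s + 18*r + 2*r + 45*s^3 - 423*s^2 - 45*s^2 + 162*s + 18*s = 10*r^3 + r^2*(105*s - 102) + r*(140*s^2 - 970*s + 20) + 45*s^3 - 468*s^2 + 180*s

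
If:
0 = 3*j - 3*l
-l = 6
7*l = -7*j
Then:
No Solution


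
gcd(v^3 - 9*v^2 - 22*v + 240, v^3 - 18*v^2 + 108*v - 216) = v - 6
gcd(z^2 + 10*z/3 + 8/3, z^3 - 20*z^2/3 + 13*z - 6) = 1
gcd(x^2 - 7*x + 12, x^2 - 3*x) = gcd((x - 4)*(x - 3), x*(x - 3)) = x - 3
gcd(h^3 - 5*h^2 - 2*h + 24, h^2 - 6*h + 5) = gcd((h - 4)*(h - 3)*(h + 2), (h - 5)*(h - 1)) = 1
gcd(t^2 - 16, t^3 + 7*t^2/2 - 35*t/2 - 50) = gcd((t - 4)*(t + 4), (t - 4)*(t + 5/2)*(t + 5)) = t - 4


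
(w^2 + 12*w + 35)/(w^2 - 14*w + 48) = (w^2 + 12*w + 35)/(w^2 - 14*w + 48)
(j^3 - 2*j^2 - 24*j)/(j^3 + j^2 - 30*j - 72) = j/(j + 3)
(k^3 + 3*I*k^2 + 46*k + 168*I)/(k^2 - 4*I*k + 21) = (k^2 + 10*I*k - 24)/(k + 3*I)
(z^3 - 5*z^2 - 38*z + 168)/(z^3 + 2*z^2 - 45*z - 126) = (z - 4)/(z + 3)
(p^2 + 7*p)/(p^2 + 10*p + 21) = p/(p + 3)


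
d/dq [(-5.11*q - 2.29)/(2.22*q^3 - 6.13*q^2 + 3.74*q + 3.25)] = (22.6884*q^3 - 16.0729*q^2 - 28.0754*q - 8.0429)/(4.9284*q^6 - 27.2172*q^5 + 54.1825*q^4 - 31.4224*q^3 - 25.8574*q^2 + 24.31*q + 10.5625)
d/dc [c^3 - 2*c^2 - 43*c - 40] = 3*c^2 - 4*c - 43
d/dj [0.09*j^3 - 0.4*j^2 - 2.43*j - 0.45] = 0.27*j^2 - 0.8*j - 2.43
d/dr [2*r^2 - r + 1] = 4*r - 1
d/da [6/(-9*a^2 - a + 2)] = 6*(18*a + 1)/(9*a^2 + a - 2)^2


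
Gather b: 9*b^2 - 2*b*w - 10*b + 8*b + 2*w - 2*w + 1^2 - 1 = 9*b^2 + b*(-2*w - 2)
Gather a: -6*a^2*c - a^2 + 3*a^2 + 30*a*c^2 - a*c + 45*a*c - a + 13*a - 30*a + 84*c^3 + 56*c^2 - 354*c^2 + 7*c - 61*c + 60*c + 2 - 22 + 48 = a^2*(2 - 6*c) + a*(30*c^2 + 44*c - 18) + 84*c^3 - 298*c^2 + 6*c + 28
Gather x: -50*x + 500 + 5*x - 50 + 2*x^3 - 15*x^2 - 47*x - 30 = 2*x^3 - 15*x^2 - 92*x + 420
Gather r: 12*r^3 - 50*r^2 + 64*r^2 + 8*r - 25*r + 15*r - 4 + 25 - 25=12*r^3 + 14*r^2 - 2*r - 4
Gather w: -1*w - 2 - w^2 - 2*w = -w^2 - 3*w - 2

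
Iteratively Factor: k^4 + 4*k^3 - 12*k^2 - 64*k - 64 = (k + 2)*(k^3 + 2*k^2 - 16*k - 32) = (k + 2)*(k + 4)*(k^2 - 2*k - 8) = (k + 2)^2*(k + 4)*(k - 4)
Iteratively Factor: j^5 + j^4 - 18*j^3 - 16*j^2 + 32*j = (j - 4)*(j^4 + 5*j^3 + 2*j^2 - 8*j) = (j - 4)*(j + 4)*(j^3 + j^2 - 2*j) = j*(j - 4)*(j + 4)*(j^2 + j - 2) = j*(j - 4)*(j - 1)*(j + 4)*(j + 2)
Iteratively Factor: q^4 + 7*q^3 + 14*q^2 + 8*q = (q + 2)*(q^3 + 5*q^2 + 4*q) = q*(q + 2)*(q^2 + 5*q + 4) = q*(q + 1)*(q + 2)*(q + 4)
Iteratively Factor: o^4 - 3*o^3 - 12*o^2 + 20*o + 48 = (o - 3)*(o^3 - 12*o - 16) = (o - 3)*(o + 2)*(o^2 - 2*o - 8) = (o - 4)*(o - 3)*(o + 2)*(o + 2)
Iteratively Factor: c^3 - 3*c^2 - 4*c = (c + 1)*(c^2 - 4*c) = c*(c + 1)*(c - 4)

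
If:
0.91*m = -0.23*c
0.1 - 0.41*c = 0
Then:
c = 0.24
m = -0.06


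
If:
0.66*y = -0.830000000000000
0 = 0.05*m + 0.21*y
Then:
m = 5.28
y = -1.26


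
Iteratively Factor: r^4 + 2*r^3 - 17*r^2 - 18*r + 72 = (r - 3)*(r^3 + 5*r^2 - 2*r - 24) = (r - 3)*(r - 2)*(r^2 + 7*r + 12) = (r - 3)*(r - 2)*(r + 4)*(r + 3)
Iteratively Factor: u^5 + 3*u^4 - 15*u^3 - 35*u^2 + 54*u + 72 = (u - 3)*(u^4 + 6*u^3 + 3*u^2 - 26*u - 24) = (u - 3)*(u + 4)*(u^3 + 2*u^2 - 5*u - 6) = (u - 3)*(u + 1)*(u + 4)*(u^2 + u - 6) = (u - 3)*(u - 2)*(u + 1)*(u + 4)*(u + 3)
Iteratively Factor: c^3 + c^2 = (c + 1)*(c^2) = c*(c + 1)*(c)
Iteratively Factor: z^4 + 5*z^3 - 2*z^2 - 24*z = (z)*(z^3 + 5*z^2 - 2*z - 24) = z*(z + 3)*(z^2 + 2*z - 8) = z*(z + 3)*(z + 4)*(z - 2)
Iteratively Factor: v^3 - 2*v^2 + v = (v - 1)*(v^2 - v) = (v - 1)^2*(v)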